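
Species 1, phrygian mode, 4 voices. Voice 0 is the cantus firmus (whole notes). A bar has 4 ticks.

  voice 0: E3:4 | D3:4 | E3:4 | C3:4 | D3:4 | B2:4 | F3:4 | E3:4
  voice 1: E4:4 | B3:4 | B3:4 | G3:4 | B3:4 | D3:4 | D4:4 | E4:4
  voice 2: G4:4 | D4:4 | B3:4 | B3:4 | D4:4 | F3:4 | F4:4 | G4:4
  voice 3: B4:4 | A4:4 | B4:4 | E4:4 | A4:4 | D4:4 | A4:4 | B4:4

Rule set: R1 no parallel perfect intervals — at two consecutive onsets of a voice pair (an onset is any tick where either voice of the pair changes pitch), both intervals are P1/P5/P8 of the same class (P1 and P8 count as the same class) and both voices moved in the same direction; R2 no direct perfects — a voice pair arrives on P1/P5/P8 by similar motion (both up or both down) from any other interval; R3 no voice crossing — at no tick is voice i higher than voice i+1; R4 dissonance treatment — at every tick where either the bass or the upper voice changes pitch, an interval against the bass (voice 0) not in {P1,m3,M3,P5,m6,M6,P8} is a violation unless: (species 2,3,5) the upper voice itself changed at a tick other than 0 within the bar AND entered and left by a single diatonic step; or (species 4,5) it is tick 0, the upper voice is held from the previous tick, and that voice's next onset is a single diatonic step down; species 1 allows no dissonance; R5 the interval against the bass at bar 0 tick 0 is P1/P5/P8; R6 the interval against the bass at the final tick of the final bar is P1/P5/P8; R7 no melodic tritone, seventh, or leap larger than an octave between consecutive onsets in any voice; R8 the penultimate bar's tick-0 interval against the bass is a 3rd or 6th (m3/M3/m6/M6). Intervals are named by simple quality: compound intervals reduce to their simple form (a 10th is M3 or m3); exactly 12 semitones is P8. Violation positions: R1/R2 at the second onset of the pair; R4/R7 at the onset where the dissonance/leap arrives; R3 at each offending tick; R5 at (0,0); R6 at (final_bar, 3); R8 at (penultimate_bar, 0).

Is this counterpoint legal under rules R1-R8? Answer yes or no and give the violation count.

No (18 violations)

bar 0: v0=E3 v1=E4 v2=G4 v3=B4 (P5)
bar 1: v0=D3 v1=B3 v2=D4 v3=A4 (P5)
bar 2: v0=E3 v1=B3 v2=B3 v3=B4 (P5)
bar 3: v0=C3 v1=G3 v2=B3 v3=E4 (M3)
bar 4: v0=D3 v1=B3 v2=D4 v3=A4 (P5)
bar 5: v0=B2 v1=D3 v2=F3 v3=D4 (m3)
bar 6: v0=F3 v1=D4 v2=F4 v3=A4 (M3)
bar 7: v0=E3 v1=E4 v2=G4 v3=B4 (P5)
  R5 @ bar0.0: opens on m3
  R1 @ bar1.0: E3/B4 P5 -> D3/A4 P5 similar
  R2 @ bar1.0: E3/G4 m3 -> D3/D4 P8 similar
  R2 @ bar1.0: G4/B4 M3 -> D4/A4 P5 similar
  R1 @ bar2.0: D3/A4 P5 -> E3/B4 P5 similar
  R1 @ bar3.0: E3/B3 P5 -> C3/G3 P5 similar
  R4 @ bar3.0: C3/B3 M7 untreated
  R2 @ bar4.0: C3/B3 M7 -> D3/D4 P8 similar
  R2 @ bar4.0: C3/E4 M3 -> D3/A4 P5 similar
  R2 @ bar4.0: B3/E4 P4 -> D4/A4 P5 similar
  R2 @ bar5.0: B3/A4 m7 -> D3/D4 P8 similar
  R4 @ bar5.0: B2/F3 TT untreated
  R2 @ bar6.0: B2/F3 TT -> F3/F4 P8 similar
  R2 @ bar6.0: D3/D4 P8 -> D4/A4 P5 similar
  R7 @ bar6.0: B2->F3 leap 6st
  R8 @ bar6.0: penult P8 not 3rd/6th
  R1 @ bar7.0: D4/A4 P5 -> E4/B4 P5 similar
  R6 @ bar7.3: closes on m3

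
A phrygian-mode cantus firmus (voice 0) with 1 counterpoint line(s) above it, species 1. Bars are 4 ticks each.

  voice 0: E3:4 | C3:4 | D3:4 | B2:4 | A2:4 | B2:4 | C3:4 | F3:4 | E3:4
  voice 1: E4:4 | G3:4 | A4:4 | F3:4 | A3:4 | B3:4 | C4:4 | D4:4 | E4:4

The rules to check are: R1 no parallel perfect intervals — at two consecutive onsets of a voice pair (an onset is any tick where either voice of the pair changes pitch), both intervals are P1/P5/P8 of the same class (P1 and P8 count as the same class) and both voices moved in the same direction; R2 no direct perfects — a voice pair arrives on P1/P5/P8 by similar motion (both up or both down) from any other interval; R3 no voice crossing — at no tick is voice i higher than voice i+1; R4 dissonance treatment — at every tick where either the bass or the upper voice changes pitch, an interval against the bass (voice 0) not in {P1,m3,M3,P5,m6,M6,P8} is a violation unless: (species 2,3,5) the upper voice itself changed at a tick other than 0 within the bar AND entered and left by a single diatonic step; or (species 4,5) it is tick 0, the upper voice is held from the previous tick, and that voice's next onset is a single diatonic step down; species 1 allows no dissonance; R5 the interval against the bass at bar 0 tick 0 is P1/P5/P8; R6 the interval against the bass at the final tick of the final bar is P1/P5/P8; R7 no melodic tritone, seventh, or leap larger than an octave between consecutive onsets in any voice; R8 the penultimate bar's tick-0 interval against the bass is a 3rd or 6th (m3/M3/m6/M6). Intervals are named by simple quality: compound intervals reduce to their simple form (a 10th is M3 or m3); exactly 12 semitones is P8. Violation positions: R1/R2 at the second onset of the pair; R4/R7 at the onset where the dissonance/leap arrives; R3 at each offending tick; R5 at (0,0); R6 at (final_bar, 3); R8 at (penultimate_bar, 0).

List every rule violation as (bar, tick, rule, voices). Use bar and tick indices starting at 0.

bar 0: v0=E3 v1=E4 downbeat P8
bar 1: v0=C3 v1=G3 downbeat P5
bar 2: v0=D3 v1=A4 downbeat P5
bar 3: v0=B2 v1=F3 downbeat TT
bar 4: v0=A2 v1=A3 downbeat P8
bar 5: v0=B2 v1=B3 downbeat P8
bar 6: v0=C3 v1=C4 downbeat P8
bar 7: v0=F3 v1=D4 downbeat M6
bar 8: v0=E3 v1=E4 downbeat P8
  -> R2 @ bar 1 tick 0 v(0, 1): E3/E4 P8 -> C3/G3 P5 similar
  -> R1 @ bar 2 tick 0 v(0, 1): C3/G3 P5 -> D3/A4 P5 similar
  -> R7 @ bar 2 tick 0 v(1,): G3->A4 leap 14st
  -> R4 @ bar 3 tick 0 v(0, 1): B2/F3 TT untreated
  -> R7 @ bar 3 tick 0 v(1,): A4->F3 leap 16st
  -> R1 @ bar 5 tick 0 v(0, 1): A2/A3 P8 -> B2/B3 P8 similar
  -> R1 @ bar 6 tick 0 v(0, 1): B2/B3 P8 -> C3/C4 P8 similar

(1, 0, R2, (0, 1))
(2, 0, R1, (0, 1))
(2, 0, R7, (1,))
(3, 0, R4, (0, 1))
(3, 0, R7, (1,))
(5, 0, R1, (0, 1))
(6, 0, R1, (0, 1))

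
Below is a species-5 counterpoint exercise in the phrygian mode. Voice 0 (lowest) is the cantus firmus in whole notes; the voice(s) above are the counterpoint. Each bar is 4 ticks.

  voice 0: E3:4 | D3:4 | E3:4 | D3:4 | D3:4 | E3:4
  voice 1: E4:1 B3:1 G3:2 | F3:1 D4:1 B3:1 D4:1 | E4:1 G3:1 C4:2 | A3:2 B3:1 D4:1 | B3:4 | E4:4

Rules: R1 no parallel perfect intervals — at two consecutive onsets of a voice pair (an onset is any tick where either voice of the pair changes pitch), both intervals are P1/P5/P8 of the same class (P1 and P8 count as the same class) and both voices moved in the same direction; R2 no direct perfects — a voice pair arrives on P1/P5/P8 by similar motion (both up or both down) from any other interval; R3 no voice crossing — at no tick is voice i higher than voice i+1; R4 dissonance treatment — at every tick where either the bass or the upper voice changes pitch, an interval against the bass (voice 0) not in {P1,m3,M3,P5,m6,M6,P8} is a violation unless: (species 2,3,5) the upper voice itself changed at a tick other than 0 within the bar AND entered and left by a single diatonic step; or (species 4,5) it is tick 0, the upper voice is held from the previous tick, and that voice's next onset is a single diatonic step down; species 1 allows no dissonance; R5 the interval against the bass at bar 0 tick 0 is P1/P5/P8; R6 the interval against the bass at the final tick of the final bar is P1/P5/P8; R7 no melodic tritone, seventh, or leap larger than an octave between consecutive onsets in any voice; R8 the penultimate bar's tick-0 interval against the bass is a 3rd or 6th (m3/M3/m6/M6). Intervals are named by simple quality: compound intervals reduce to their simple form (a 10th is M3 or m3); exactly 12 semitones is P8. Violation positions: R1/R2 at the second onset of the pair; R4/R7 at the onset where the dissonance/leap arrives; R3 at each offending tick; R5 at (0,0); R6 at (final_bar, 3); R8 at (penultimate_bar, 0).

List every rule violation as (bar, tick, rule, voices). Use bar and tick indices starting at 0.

bar 0: v0=E3 v1=E4 downbeat P8
bar 1: v0=D3 v1=F3 downbeat m3
bar 2: v0=E3 v1=E4 downbeat P8
bar 3: v0=D3 v1=A3 downbeat P5
bar 4: v0=D3 v1=B3 downbeat M6
bar 5: v0=E3 v1=E4 downbeat P8
  -> R1 @ bar 2 tick 0 v(0, 1): D3/D4 P8 -> E3/E4 P8 similar
  -> R2 @ bar 3 tick 0 v(0, 1): E3/C4 m6 -> D3/A3 P5 similar
  -> R2 @ bar 5 tick 0 v(0, 1): D3/B3 M6 -> E3/E4 P8 similar

(2, 0, R1, (0, 1))
(3, 0, R2, (0, 1))
(5, 0, R2, (0, 1))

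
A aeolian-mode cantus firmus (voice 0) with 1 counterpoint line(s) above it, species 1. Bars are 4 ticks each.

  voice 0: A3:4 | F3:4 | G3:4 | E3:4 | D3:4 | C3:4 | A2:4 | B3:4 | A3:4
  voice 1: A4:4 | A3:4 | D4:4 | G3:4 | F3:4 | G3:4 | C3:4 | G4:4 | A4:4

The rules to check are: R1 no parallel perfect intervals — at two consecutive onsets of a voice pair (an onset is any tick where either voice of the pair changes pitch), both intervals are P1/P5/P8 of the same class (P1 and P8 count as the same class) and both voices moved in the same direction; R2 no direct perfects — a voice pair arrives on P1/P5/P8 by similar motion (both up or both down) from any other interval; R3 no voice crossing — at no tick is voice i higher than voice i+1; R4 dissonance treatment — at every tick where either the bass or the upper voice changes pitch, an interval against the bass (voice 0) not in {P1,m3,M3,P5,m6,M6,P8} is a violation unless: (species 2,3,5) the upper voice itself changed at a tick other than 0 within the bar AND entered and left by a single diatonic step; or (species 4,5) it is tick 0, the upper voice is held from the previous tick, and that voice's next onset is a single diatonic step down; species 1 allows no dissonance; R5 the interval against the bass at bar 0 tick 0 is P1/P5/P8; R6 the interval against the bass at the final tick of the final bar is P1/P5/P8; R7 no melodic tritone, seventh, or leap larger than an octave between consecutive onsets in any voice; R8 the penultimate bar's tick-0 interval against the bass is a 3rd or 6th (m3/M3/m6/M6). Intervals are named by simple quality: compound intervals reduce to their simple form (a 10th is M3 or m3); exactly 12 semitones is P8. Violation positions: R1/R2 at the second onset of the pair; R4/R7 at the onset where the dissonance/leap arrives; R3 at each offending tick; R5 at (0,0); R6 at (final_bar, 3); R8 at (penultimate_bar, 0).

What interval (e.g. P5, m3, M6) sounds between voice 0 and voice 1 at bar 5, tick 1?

P5

voice 0=C3 voice 1=G3 -> P5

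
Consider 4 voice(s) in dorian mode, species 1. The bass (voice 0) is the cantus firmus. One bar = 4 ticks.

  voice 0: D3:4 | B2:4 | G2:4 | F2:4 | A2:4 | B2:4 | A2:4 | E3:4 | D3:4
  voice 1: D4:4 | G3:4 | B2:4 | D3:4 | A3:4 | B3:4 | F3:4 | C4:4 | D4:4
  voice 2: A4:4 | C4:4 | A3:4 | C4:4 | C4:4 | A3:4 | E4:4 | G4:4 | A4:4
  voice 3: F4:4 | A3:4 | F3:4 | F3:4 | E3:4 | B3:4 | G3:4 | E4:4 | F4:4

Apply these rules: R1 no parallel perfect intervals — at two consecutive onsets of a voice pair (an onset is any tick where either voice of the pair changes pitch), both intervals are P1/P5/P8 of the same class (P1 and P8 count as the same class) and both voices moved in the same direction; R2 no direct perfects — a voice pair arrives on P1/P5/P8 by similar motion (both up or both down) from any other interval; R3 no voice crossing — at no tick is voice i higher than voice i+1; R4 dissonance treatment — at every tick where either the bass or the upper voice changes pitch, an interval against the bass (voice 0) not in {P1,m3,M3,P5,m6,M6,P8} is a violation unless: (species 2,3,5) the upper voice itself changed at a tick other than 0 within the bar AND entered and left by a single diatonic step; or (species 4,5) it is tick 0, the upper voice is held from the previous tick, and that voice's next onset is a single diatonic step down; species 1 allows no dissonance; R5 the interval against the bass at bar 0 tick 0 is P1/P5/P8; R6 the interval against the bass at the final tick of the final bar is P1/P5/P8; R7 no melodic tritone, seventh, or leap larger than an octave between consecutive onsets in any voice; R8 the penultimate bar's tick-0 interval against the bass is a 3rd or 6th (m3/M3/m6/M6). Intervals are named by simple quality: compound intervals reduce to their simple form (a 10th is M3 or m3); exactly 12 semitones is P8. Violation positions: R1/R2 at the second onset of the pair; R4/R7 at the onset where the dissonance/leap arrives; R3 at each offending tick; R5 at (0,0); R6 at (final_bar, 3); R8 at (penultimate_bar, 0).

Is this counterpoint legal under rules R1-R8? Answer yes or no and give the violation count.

No (53 violations)

bar 0: v0=D3 v1=D4 v2=A4 v3=F4 (m3)
bar 1: v0=B2 v1=G3 v2=C4 v3=A3 (m7)
bar 2: v0=G2 v1=B2 v2=A3 v3=F3 (m7)
bar 3: v0=F2 v1=D3 v2=C4 v3=F3 (P8)
bar 4: v0=A2 v1=A3 v2=C4 v3=E3 (P5)
bar 5: v0=B2 v1=B3 v2=A3 v3=B3 (P8)
bar 6: v0=A2 v1=F3 v2=E4 v3=G3 (m7)
bar 7: v0=E3 v1=C4 v2=G4 v3=E4 (P8)
bar 8: v0=D3 v1=D4 v2=A4 v3=F4 (m3)
  R3 @ bar0.0: A4 above F4
  R5 @ bar0.0: opens on m3
  R3 @ bar0.1: A4 above F4
  R3 @ bar0.2: A4 above F4
  R3 @ bar0.3: A4 above F4
  R3 @ bar1.0: C4 above A3
  R4 @ bar1.0: B2/C4 m2 untreated
  R4 @ bar1.0: B2/A3 m7 untreated
  R3 @ bar1.1: C4 above A3
  R3 @ bar1.2: C4 above A3
  R3 @ bar1.3: C4 above A3
  R3 @ bar2.0: A3 above F3
  R4 @ bar2.0: G2/A3 M2 untreated
  R4 @ bar2.0: G2/F3 m7 untreated
  R3 @ bar2.1: A3 above F3
  R3 @ bar2.2: A3 above F3
  R3 @ bar2.3: A3 above F3
  R3 @ bar3.0: C4 above F3
  R3 @ bar3.1: C4 above F3
  R3 @ bar3.2: C4 above F3
  R3 @ bar3.3: C4 above F3
  R2 @ bar4.0: F2/D3 M6 -> A2/A3 P8 similar
  R3 @ bar4.0: C4 above E3
  R3 @ bar4.1: C4 above E3
  R3 @ bar4.2: C4 above E3
  R3 @ bar4.3: C4 above E3
  R1 @ bar5.0: A2/A3 P8 -> B2/B3 P8 similar
  R2 @ bar5.0: A2/E3 P5 -> B2/B3 P8 similar
  R2 @ bar5.0: A3/E3 P4 -> B3/B3 P1 similar
  R3 @ bar5.0: B3 above A3
  R4 @ bar5.0: B2/A3 m7 untreated
  R3 @ bar5.1: B3 above A3
  R3 @ bar5.2: B3 above A3
  R3 @ bar5.3: B3 above A3
  R3 @ bar6.0: E4 above G3
  R4 @ bar6.0: A2/G3 m7 untreated
  R7 @ bar6.0: B3->F3 leap 6st
  R3 @ bar6.1: E4 above G3
  R3 @ bar6.2: E4 above G3
  R3 @ bar6.3: E4 above G3
  R2 @ bar7.0: A2/G3 m7 -> E3/E4 P8 similar
  R2 @ bar7.0: F3/E4 M7 -> C4/G4 P5 similar
  R3 @ bar7.0: G4 above E4
  R8 @ bar7.0: penult P8 not 3rd/6th
  R3 @ bar7.1: G4 above E4
  R3 @ bar7.2: G4 above E4
  R3 @ bar7.3: G4 above E4
  R1 @ bar8.0: C4/G4 P5 -> D4/A4 P5 similar
  R3 @ bar8.0: A4 above F4
  R3 @ bar8.1: A4 above F4
  R3 @ bar8.2: A4 above F4
  R3 @ bar8.3: A4 above F4
  R6 @ bar8.3: closes on m3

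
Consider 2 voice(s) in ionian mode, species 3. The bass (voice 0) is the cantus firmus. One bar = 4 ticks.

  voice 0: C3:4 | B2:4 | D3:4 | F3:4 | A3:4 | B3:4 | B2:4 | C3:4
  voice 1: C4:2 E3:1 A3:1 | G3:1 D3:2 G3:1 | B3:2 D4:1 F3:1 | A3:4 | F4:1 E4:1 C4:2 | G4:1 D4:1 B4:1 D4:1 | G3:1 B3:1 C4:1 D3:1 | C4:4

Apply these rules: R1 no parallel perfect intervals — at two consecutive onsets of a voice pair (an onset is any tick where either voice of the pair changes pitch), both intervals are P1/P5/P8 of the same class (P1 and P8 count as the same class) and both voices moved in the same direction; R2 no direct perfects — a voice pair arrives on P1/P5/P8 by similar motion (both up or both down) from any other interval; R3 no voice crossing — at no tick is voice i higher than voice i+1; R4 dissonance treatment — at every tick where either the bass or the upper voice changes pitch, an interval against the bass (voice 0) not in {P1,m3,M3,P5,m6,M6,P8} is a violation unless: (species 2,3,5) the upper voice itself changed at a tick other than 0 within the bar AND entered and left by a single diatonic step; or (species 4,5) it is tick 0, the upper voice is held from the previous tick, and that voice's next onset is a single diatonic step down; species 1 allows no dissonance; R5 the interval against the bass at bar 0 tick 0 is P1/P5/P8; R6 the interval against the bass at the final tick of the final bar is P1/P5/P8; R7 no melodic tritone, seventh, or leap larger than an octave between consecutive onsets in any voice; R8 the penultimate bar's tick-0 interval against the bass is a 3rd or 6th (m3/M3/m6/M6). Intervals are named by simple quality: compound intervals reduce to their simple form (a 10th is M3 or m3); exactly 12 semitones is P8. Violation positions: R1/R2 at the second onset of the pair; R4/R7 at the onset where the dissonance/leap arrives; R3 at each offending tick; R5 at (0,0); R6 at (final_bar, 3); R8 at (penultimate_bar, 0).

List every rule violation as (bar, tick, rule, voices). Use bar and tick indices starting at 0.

bar 0: v0=C3 v1=C4 downbeat P8
bar 1: v0=B2 v1=G3 downbeat m6
bar 2: v0=D3 v1=B3 downbeat M6
bar 3: v0=F3 v1=A3 downbeat M3
bar 4: v0=A3 v1=F4 downbeat m6
bar 5: v0=B3 v1=G4 downbeat m6
bar 6: v0=B2 v1=G3 downbeat m6
bar 7: v0=C3 v1=C4 downbeat P8
  -> R4 @ bar 6 tick 2 v(0, 1): B2/C4 m2 untreated
  -> R7 @ bar 6 tick 3 v(1,): C4->D3 leap 10st
  -> R2 @ bar 7 tick 0 v(0, 1): B2/D3 m3 -> C3/C4 P8 similar
  -> R7 @ bar 7 tick 0 v(1,): D3->C4 leap 10st

(6, 2, R4, (0, 1))
(6, 3, R7, (1,))
(7, 0, R2, (0, 1))
(7, 0, R7, (1,))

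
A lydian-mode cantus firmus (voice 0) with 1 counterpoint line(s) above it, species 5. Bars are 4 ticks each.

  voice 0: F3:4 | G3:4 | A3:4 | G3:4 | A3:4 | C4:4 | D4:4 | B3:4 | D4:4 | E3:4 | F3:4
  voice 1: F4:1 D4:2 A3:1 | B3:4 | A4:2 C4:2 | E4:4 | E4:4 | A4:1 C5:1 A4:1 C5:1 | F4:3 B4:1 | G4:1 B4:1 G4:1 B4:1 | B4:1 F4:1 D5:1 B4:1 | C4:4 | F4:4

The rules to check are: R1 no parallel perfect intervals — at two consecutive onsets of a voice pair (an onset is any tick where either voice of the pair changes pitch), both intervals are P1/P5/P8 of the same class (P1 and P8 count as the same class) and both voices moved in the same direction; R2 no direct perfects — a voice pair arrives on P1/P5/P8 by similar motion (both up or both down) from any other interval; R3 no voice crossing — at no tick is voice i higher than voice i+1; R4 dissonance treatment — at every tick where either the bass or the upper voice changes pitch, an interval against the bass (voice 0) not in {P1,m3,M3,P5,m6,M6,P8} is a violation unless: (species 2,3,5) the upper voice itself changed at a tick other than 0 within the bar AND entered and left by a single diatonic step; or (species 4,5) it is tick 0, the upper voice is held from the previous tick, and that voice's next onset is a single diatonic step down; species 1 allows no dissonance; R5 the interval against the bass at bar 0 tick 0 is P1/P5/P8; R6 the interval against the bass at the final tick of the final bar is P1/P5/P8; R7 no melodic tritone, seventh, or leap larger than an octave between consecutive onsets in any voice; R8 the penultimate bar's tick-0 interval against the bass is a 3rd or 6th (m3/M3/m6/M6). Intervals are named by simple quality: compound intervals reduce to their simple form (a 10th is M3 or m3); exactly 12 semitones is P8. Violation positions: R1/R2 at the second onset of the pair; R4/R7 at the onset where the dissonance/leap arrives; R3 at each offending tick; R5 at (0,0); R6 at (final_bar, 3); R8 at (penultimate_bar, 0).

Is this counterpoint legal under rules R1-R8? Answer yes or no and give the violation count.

bar 0: v0=F3 v1=F4 (P8)
bar 1: v0=G3 v1=B3 (M3)
bar 2: v0=A3 v1=A4 (P8)
bar 3: v0=G3 v1=E4 (M6)
bar 4: v0=A3 v1=E4 (P5)
bar 5: v0=C4 v1=A4 (M6)
bar 6: v0=D4 v1=F4 (m3)
bar 7: v0=B3 v1=G4 (m6)
bar 8: v0=D4 v1=B4 (M6)
bar 9: v0=E3 v1=C4 (m6)
bar 10: v0=F3 v1=F4 (P8)
  R2 @ bar2.0: G3/B3 M3 -> A3/A4 P8 similar
  R7 @ bar2.0: B3->A4 leap 10st
  R7 @ bar6.3: F4->B4 leap 6st
  R7 @ bar8.1: B4->F4 leap 6st
  R7 @ bar9.0: D4->E3 leap 10st
  R7 @ bar9.0: B4->C4 leap 11st
  R2 @ bar10.0: E3/C4 m6 -> F3/F4 P8 similar

No (7 violations)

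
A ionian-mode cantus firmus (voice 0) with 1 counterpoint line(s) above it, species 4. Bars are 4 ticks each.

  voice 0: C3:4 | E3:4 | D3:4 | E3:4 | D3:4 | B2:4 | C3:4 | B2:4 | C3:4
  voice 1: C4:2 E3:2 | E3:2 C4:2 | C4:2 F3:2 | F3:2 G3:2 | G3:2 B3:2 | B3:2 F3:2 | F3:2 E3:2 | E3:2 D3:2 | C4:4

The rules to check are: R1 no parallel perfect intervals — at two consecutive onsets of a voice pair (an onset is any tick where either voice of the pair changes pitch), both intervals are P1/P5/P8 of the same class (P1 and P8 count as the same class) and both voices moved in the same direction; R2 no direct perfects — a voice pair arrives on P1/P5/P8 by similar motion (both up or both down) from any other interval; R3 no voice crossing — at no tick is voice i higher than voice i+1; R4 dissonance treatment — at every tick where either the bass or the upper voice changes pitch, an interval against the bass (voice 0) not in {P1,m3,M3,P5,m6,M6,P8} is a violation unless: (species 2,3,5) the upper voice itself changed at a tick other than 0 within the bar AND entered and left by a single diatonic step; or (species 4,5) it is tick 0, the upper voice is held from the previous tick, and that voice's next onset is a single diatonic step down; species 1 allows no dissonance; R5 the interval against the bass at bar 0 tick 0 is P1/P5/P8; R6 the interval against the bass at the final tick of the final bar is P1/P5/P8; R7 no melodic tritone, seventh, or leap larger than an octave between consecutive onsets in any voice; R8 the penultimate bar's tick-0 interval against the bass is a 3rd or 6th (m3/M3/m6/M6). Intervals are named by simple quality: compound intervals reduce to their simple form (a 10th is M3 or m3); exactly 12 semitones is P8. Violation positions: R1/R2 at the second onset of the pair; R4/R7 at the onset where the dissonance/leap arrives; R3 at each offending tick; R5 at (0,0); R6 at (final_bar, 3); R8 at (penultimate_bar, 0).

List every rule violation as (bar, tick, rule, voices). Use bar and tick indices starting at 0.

bar 0: v0=C3 v1=C4 downbeat P8
bar 1: v0=E3 v1=E3 downbeat P1
bar 2: v0=D3 v1=C4 downbeat m7
bar 3: v0=E3 v1=F3 downbeat m2
bar 4: v0=D3 v1=G3 downbeat P4
bar 5: v0=B2 v1=B3 downbeat P8
bar 6: v0=C3 v1=F3 downbeat P4
bar 7: v0=B2 v1=E3 downbeat P4
bar 8: v0=C3 v1=C4 downbeat P8
  -> R4 @ bar 2 tick 0 v(0, 1): D3/C4 m7 untreated
  -> R4 @ bar 3 tick 0 v(0, 1): E3/F3 m2 untreated
  -> R4 @ bar 4 tick 0 v(0, 1): D3/G3 P4 untreated
  -> R4 @ bar 5 tick 2 v(0, 1): B2/F3 TT untreated
  -> R7 @ bar 5 tick 2 v(1,): B3->F3 leap 6st
  -> R8 @ bar 7 tick 0 v(0, 1): penult P4 not 3rd/6th
  -> R2 @ bar 8 tick 0 v(0, 1): B2/D3 m3 -> C3/C4 P8 similar
  -> R7 @ bar 8 tick 0 v(1,): D3->C4 leap 10st

(2, 0, R4, (0, 1))
(3, 0, R4, (0, 1))
(4, 0, R4, (0, 1))
(5, 2, R4, (0, 1))
(5, 2, R7, (1,))
(7, 0, R8, (0, 1))
(8, 0, R2, (0, 1))
(8, 0, R7, (1,))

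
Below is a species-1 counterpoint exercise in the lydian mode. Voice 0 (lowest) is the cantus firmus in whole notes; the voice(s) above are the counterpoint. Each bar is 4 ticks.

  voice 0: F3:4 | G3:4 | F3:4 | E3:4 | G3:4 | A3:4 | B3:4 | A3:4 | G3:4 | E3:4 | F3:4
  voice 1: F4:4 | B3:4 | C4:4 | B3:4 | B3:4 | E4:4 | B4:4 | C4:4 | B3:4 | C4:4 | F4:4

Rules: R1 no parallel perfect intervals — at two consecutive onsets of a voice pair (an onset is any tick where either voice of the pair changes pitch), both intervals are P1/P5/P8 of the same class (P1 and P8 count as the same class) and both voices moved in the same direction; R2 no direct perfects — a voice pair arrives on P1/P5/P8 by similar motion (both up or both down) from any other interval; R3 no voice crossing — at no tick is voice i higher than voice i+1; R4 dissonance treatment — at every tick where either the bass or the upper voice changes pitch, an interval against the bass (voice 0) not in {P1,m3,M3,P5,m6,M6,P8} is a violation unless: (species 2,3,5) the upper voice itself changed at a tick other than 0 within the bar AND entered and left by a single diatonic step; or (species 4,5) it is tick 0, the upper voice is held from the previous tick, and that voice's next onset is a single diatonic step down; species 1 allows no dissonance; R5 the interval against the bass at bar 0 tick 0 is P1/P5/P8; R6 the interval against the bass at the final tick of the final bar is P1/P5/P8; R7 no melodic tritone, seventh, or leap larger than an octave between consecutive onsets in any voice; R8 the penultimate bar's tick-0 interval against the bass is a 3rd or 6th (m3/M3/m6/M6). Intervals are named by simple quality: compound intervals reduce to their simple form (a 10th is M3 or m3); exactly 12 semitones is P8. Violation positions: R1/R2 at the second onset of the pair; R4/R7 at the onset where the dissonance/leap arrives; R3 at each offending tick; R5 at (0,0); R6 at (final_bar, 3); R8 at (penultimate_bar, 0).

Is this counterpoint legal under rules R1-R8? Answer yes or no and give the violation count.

bar 0: v0=F3 v1=F4 (P8)
bar 1: v0=G3 v1=B3 (M3)
bar 2: v0=F3 v1=C4 (P5)
bar 3: v0=E3 v1=B3 (P5)
bar 4: v0=G3 v1=B3 (M3)
bar 5: v0=A3 v1=E4 (P5)
bar 6: v0=B3 v1=B4 (P8)
bar 7: v0=A3 v1=C4 (m3)
bar 8: v0=G3 v1=B3 (M3)
bar 9: v0=E3 v1=C4 (m6)
bar 10: v0=F3 v1=F4 (P8)
  R7 @ bar1.0: F4->B3 leap 6st
  R1 @ bar3.0: F3/C4 P5 -> E3/B3 P5 similar
  R2 @ bar5.0: G3/B3 M3 -> A3/E4 P5 similar
  R2 @ bar6.0: A3/E4 P5 -> B3/B4 P8 similar
  R7 @ bar7.0: B4->C4 leap 11st
  R2 @ bar10.0: E3/C4 m6 -> F3/F4 P8 similar

No (6 violations)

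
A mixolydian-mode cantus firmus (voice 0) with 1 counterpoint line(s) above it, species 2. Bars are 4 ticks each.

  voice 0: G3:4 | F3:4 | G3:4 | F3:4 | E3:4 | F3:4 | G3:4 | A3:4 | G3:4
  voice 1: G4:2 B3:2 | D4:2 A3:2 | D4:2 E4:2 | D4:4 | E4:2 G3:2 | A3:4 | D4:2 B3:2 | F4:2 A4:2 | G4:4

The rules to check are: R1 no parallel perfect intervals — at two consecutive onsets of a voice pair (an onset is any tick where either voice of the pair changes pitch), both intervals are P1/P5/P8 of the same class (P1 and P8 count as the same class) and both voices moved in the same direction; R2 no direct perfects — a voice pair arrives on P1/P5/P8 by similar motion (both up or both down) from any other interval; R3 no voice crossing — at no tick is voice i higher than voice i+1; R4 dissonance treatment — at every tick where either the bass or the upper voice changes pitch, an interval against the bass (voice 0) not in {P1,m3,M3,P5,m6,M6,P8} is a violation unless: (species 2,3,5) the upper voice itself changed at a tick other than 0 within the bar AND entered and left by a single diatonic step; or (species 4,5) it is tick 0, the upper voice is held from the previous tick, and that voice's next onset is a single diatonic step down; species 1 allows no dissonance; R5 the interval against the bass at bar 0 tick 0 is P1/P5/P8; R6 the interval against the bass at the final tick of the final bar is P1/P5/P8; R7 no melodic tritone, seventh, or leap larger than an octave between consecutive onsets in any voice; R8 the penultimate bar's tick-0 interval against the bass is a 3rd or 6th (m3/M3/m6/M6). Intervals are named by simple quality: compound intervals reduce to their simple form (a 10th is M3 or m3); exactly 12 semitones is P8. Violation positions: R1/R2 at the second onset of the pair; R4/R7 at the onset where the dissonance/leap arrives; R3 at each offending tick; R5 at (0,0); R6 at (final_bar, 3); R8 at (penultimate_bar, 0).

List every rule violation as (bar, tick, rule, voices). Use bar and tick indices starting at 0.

(2, 0, R2, (0, 1))
(6, 0, R2, (0, 1))
(7, 0, R7, (1,))
(8, 0, R1, (0, 1))

bar 0: v0=G3 v1=G4 downbeat P8
bar 1: v0=F3 v1=D4 downbeat M6
bar 2: v0=G3 v1=D4 downbeat P5
bar 3: v0=F3 v1=D4 downbeat M6
bar 4: v0=E3 v1=E4 downbeat P8
bar 5: v0=F3 v1=A3 downbeat M3
bar 6: v0=G3 v1=D4 downbeat P5
bar 7: v0=A3 v1=F4 downbeat m6
bar 8: v0=G3 v1=G4 downbeat P8
  -> R2 @ bar 2 tick 0 v(0, 1): F3/A3 M3 -> G3/D4 P5 similar
  -> R2 @ bar 6 tick 0 v(0, 1): F3/A3 M3 -> G3/D4 P5 similar
  -> R7 @ bar 7 tick 0 v(1,): B3->F4 leap 6st
  -> R1 @ bar 8 tick 0 v(0, 1): A3/A4 P8 -> G3/G4 P8 similar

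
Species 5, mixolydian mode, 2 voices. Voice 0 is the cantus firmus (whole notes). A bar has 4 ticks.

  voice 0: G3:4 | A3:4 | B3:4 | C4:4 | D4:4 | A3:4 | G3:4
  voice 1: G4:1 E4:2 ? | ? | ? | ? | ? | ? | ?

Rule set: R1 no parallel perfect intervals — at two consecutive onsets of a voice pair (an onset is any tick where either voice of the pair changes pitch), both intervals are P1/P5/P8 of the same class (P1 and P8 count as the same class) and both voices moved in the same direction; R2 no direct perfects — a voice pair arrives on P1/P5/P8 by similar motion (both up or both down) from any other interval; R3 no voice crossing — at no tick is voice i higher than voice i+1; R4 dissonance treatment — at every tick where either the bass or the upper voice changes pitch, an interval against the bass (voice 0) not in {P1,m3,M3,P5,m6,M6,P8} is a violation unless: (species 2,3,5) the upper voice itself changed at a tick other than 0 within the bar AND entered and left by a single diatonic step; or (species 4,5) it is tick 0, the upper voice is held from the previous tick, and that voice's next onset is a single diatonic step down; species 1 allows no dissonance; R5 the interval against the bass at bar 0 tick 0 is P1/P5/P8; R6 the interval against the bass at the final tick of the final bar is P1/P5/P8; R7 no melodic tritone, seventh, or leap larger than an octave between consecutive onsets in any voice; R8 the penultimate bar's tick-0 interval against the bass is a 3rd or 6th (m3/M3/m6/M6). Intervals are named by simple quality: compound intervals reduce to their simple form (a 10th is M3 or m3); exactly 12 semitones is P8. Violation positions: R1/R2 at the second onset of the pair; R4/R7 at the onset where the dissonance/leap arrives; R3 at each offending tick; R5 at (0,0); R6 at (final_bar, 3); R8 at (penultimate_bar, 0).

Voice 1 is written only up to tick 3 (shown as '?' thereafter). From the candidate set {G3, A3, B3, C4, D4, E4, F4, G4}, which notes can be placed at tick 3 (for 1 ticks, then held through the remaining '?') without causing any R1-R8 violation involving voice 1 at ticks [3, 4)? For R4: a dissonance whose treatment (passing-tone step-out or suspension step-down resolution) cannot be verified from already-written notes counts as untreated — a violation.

{B3, D4, E4, G3, G4}

G3: legal
A3: violates R4
B3: legal
C4: violates R4
D4: legal
E4: legal
F4: violates R4
G4: legal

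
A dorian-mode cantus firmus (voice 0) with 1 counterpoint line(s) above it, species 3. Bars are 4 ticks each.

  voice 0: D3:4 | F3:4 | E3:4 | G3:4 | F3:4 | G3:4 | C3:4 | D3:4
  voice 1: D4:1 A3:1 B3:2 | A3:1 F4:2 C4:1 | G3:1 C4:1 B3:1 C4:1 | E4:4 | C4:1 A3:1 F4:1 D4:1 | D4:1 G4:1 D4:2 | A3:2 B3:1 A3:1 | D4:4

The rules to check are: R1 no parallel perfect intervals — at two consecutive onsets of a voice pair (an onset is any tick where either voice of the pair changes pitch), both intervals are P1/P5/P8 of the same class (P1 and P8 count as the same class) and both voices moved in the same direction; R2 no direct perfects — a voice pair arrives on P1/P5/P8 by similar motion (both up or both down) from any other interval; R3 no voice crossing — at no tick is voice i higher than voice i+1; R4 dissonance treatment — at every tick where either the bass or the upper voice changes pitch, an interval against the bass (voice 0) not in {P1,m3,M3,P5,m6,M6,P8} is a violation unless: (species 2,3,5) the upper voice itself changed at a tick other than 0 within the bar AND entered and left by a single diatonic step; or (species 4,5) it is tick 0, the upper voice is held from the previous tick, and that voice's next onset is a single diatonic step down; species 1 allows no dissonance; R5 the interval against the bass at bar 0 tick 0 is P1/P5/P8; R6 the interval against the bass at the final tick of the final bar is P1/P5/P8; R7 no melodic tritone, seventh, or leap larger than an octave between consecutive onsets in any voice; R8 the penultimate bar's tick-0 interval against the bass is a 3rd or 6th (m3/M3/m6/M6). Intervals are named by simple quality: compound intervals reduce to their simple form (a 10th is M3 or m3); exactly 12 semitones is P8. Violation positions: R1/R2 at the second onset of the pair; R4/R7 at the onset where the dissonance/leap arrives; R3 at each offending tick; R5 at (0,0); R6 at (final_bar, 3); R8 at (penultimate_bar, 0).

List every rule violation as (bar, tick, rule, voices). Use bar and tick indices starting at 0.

(4, 0, R2, (0, 1))
(7, 0, R2, (0, 1))

bar 0: v0=D3 v1=D4 downbeat P8
bar 1: v0=F3 v1=A3 downbeat M3
bar 2: v0=E3 v1=G3 downbeat m3
bar 3: v0=G3 v1=E4 downbeat M6
bar 4: v0=F3 v1=C4 downbeat P5
bar 5: v0=G3 v1=D4 downbeat P5
bar 6: v0=C3 v1=A3 downbeat M6
bar 7: v0=D3 v1=D4 downbeat P8
  -> R2 @ bar 4 tick 0 v(0, 1): G3/E4 M6 -> F3/C4 P5 similar
  -> R2 @ bar 7 tick 0 v(0, 1): C3/A3 M6 -> D3/D4 P8 similar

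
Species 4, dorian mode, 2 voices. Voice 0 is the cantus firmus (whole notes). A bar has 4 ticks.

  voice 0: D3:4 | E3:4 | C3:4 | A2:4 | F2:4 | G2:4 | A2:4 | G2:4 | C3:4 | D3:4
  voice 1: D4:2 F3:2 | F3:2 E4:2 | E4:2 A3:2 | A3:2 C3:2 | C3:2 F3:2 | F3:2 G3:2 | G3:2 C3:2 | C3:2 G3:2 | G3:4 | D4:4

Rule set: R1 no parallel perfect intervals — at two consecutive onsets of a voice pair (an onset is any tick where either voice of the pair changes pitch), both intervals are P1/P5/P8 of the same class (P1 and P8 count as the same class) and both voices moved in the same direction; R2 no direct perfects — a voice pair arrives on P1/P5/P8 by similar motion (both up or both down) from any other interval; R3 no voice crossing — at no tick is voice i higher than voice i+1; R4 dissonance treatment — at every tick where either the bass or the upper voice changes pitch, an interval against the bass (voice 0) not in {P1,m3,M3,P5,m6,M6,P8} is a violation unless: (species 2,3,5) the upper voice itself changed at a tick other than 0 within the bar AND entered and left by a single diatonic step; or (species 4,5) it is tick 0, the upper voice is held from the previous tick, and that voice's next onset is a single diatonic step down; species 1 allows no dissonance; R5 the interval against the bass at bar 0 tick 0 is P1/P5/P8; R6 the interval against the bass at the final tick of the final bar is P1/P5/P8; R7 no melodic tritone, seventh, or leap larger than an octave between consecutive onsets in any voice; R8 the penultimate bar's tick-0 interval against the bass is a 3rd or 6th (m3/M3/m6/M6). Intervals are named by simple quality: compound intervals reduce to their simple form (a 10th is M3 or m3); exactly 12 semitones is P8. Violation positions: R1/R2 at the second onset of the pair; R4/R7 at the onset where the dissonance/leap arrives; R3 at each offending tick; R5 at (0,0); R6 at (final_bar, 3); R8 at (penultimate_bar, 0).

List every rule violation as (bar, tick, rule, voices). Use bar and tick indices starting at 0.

(1, 0, R4, (0, 1))
(1, 2, R7, (1,))
(5, 0, R4, (0, 1))
(6, 0, R4, (0, 1))
(7, 0, R4, (0, 1))
(8, 0, R8, (0, 1))
(9, 0, R2, (0, 1))

bar 0: v0=D3 v1=D4 downbeat P8
bar 1: v0=E3 v1=F3 downbeat m2
bar 2: v0=C3 v1=E4 downbeat M3
bar 3: v0=A2 v1=A3 downbeat P8
bar 4: v0=F2 v1=C3 downbeat P5
bar 5: v0=G2 v1=F3 downbeat m7
bar 6: v0=A2 v1=G3 downbeat m7
bar 7: v0=G2 v1=C3 downbeat P4
bar 8: v0=C3 v1=G3 downbeat P5
bar 9: v0=D3 v1=D4 downbeat P8
  -> R4 @ bar 1 tick 0 v(0, 1): E3/F3 m2 untreated
  -> R7 @ bar 1 tick 2 v(1,): F3->E4 leap 11st
  -> R4 @ bar 5 tick 0 v(0, 1): G2/F3 m7 untreated
  -> R4 @ bar 6 tick 0 v(0, 1): A2/G3 m7 untreated
  -> R4 @ bar 7 tick 0 v(0, 1): G2/C3 P4 untreated
  -> R8 @ bar 8 tick 0 v(0, 1): penult P5 not 3rd/6th
  -> R2 @ bar 9 tick 0 v(0, 1): C3/G3 P5 -> D3/D4 P8 similar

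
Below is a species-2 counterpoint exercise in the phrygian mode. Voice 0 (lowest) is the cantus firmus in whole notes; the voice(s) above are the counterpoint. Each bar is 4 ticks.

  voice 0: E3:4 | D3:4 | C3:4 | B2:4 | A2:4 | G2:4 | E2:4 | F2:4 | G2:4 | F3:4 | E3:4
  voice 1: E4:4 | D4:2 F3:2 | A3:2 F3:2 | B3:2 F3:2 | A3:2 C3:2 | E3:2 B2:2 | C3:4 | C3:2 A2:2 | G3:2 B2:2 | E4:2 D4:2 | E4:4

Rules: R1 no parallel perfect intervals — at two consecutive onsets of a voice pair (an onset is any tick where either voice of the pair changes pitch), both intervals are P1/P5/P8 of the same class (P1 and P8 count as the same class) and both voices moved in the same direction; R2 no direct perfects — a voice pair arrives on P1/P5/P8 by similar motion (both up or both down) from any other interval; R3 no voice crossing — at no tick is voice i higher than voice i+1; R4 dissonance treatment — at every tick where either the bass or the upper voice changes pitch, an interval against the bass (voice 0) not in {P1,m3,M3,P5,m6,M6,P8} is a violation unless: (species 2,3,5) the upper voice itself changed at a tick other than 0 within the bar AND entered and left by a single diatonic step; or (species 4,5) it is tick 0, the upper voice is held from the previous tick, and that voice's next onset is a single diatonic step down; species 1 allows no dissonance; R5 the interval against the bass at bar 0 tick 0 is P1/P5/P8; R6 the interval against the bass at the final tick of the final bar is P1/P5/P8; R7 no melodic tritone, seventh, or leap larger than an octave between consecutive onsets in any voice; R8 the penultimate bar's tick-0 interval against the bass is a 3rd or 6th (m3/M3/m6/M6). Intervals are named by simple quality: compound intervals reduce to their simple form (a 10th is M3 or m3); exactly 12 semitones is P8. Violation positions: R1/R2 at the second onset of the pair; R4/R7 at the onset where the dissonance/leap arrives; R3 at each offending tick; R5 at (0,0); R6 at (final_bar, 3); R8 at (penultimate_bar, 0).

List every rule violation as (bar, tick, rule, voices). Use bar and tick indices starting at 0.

bar 0: v0=E3 v1=E4 downbeat P8
bar 1: v0=D3 v1=D4 downbeat P8
bar 2: v0=C3 v1=A3 downbeat M6
bar 3: v0=B2 v1=B3 downbeat P8
bar 4: v0=A2 v1=A3 downbeat P8
bar 5: v0=G2 v1=E3 downbeat M6
bar 6: v0=E2 v1=C3 downbeat m6
bar 7: v0=F2 v1=C3 downbeat P5
bar 8: v0=G2 v1=G3 downbeat P8
bar 9: v0=F3 v1=E4 downbeat M7
bar 10: v0=E3 v1=E4 downbeat P8
  -> R1 @ bar 1 tick 0 v(0, 1): E3/E4 P8 -> D3/D4 P8 similar
  -> R4 @ bar 2 tick 2 v(0, 1): C3/F3 P4 untreated
  -> R7 @ bar 3 tick 0 v(1,): F3->B3 leap 6st
  -> R4 @ bar 3 tick 2 v(0, 1): B2/F3 TT untreated
  -> R7 @ bar 3 tick 2 v(1,): B3->F3 leap 6st
  -> R2 @ bar 8 tick 0 v(0, 1): F2/A2 M3 -> G2/G3 P8 similar
  -> R7 @ bar 8 tick 0 v(1,): A2->G3 leap 10st
  -> R4 @ bar 9 tick 0 v(0, 1): F3/E4 M7 untreated
  -> R7 @ bar 9 tick 0 v(0,): G2->F3 leap 10st
  -> R7 @ bar 9 tick 0 v(1,): B2->E4 leap 17st
  -> R8 @ bar 9 tick 0 v(0, 1): penult M7 not 3rd/6th

(1, 0, R1, (0, 1))
(2, 2, R4, (0, 1))
(3, 0, R7, (1,))
(3, 2, R4, (0, 1))
(3, 2, R7, (1,))
(8, 0, R2, (0, 1))
(8, 0, R7, (1,))
(9, 0, R4, (0, 1))
(9, 0, R7, (0,))
(9, 0, R7, (1,))
(9, 0, R8, (0, 1))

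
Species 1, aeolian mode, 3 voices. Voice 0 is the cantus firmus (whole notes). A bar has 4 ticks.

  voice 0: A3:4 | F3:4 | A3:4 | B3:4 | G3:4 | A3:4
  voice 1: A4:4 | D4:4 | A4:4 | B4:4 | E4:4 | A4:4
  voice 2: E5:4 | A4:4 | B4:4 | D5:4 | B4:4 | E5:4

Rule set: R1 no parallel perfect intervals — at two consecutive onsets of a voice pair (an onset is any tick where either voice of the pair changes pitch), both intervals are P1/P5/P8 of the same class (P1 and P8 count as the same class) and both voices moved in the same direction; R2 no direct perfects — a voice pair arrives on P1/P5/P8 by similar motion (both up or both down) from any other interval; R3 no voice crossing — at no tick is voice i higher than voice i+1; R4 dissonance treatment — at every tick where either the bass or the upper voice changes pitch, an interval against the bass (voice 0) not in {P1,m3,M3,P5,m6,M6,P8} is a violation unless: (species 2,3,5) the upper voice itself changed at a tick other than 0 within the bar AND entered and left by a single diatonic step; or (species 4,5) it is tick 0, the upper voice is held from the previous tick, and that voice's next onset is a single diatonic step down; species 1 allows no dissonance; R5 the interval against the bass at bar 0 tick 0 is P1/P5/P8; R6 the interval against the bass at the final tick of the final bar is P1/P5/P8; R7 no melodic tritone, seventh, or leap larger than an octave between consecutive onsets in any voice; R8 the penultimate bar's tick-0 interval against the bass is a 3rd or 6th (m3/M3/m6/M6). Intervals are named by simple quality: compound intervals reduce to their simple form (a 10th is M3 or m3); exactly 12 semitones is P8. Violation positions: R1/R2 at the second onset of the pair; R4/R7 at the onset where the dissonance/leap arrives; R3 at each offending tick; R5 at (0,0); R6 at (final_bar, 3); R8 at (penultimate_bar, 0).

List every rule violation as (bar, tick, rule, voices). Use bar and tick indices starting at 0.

bar 0: v0=A3 v1=A4 v2=E5 downbeat P5
bar 1: v0=F3 v1=D4 v2=A4 downbeat M3
bar 2: v0=A3 v1=A4 v2=B4 downbeat M2
bar 3: v0=B3 v1=B4 v2=D5 downbeat m3
bar 4: v0=G3 v1=E4 v2=B4 downbeat M3
bar 5: v0=A3 v1=A4 v2=E5 downbeat P5
  -> R1 @ bar 1 tick 0 v(1, 2): A4/E5 P5 -> D4/A4 P5 similar
  -> R2 @ bar 2 tick 0 v(0, 1): F3/D4 M6 -> A3/A4 P8 similar
  -> R4 @ bar 2 tick 0 v(0, 2): A3/B4 M2 untreated
  -> R1 @ bar 3 tick 0 v(0, 1): A3/A4 P8 -> B3/B4 P8 similar
  -> R2 @ bar 4 tick 0 v(1, 2): B4/D5 m3 -> E4/B4 P5 similar
  -> R1 @ bar 5 tick 0 v(1, 2): E4/B4 P5 -> A4/E5 P5 similar
  -> R2 @ bar 5 tick 0 v(0, 1): G3/E4 M6 -> A3/A4 P8 similar
  -> R2 @ bar 5 tick 0 v(0, 2): G3/B4 M3 -> A3/E5 P5 similar

(1, 0, R1, (1, 2))
(2, 0, R2, (0, 1))
(2, 0, R4, (0, 2))
(3, 0, R1, (0, 1))
(4, 0, R2, (1, 2))
(5, 0, R1, (1, 2))
(5, 0, R2, (0, 1))
(5, 0, R2, (0, 2))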